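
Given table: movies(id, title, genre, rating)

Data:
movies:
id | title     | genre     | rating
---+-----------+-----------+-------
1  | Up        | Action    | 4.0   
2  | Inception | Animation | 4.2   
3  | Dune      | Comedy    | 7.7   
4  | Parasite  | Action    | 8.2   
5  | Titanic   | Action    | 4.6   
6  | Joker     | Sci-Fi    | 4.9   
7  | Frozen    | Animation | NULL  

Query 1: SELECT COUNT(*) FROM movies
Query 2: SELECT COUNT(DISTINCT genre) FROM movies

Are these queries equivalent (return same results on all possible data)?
No, not equivalent

Query 1 returns: [(7,)]
Query 2 returns: [(4,)]

Reason: COUNT(*) counts rows, COUNT(DISTINCT genre) counts unique genres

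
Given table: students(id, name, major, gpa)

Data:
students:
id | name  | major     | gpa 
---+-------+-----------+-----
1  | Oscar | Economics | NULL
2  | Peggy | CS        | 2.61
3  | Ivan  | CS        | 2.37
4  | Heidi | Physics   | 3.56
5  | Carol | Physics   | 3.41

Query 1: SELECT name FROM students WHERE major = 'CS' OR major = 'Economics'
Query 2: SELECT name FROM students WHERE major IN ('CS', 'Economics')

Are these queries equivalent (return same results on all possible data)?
Yes, equivalent

Both queries return: [('Ivan',), ('Oscar',), ('Peggy',)]

Reason: OR vs IN are equivalent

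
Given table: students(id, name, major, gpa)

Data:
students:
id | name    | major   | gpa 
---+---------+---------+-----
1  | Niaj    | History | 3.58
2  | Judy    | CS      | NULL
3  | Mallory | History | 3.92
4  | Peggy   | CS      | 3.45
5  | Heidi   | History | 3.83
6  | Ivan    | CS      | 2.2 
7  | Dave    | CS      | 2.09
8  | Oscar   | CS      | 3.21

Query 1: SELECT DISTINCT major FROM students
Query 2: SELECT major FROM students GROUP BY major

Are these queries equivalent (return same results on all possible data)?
Yes, equivalent

Both queries return: [('CS',), ('History',)]

Reason: Both get unique majors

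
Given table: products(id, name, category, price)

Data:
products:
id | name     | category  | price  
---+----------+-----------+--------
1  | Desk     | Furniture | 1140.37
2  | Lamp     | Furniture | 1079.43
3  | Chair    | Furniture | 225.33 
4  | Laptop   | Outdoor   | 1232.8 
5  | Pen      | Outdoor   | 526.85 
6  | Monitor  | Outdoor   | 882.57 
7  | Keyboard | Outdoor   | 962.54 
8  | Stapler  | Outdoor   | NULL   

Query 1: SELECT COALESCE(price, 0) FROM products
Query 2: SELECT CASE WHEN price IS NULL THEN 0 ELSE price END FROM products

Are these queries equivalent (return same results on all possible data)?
Yes, equivalent

Both queries return: [(0,), (225.33,), (526.85,), (882.57,), (962.54,), (1079.43,), (1140.37,), (1232.8,)]

Reason: COALESCE vs CASE for NULL handling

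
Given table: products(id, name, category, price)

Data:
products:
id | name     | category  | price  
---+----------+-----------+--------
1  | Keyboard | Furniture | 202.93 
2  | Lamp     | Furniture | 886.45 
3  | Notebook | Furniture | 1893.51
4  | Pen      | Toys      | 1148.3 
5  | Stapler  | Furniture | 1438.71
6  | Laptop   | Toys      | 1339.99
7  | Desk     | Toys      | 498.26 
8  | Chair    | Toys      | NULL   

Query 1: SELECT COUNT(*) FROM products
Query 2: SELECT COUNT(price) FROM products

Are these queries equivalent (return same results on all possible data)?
No, not equivalent

Query 1 returns: [(8,)]
Query 2 returns: [(7,)]

Reason: COUNT(*) includes NULLs, COUNT(column) excludes them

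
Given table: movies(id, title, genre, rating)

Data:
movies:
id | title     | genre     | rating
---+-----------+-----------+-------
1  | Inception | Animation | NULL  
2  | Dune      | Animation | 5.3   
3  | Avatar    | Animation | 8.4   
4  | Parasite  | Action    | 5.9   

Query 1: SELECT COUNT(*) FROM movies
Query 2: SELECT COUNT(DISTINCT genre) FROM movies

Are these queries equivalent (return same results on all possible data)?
No, not equivalent

Query 1 returns: [(4,)]
Query 2 returns: [(2,)]

Reason: COUNT(*) counts rows, COUNT(DISTINCT genre) counts unique genres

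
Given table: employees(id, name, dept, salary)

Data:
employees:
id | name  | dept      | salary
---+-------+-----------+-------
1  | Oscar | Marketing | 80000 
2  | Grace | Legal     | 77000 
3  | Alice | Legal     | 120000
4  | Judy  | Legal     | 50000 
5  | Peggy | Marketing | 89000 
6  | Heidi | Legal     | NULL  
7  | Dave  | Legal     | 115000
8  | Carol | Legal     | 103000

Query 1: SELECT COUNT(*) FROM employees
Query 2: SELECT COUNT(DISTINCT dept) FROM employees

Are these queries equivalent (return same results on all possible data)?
No, not equivalent

Query 1 returns: [(8,)]
Query 2 returns: [(2,)]

Reason: COUNT(*) counts rows, COUNT(DISTINCT dept) counts unique depts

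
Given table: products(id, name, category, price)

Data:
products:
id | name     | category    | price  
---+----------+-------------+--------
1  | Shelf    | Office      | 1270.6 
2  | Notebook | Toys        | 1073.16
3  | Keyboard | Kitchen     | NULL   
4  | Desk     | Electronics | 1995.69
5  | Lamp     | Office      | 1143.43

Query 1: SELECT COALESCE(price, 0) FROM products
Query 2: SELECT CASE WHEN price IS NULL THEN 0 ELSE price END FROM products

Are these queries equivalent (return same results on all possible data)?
Yes, equivalent

Both queries return: [(0,), (1073.16,), (1143.43,), (1270.6,), (1995.69,)]

Reason: COALESCE vs CASE for NULL handling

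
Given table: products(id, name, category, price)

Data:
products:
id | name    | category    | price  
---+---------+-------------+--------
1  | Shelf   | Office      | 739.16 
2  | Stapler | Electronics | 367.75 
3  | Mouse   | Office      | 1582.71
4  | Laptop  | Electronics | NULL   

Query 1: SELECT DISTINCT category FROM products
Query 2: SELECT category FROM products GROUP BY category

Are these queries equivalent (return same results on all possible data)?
Yes, equivalent

Both queries return: [('Electronics',), ('Office',)]

Reason: Both get unique categorys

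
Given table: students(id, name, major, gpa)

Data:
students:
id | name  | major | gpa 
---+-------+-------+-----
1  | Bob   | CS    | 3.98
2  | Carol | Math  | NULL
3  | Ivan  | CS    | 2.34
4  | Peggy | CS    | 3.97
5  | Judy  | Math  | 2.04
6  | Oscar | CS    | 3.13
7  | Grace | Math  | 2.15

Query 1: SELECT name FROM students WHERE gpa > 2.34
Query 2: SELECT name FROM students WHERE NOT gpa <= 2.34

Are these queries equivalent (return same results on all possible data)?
Yes, equivalent

Both queries return: [('Bob',), ('Oscar',), ('Peggy',)]

Reason: Both filter gpa > 2.34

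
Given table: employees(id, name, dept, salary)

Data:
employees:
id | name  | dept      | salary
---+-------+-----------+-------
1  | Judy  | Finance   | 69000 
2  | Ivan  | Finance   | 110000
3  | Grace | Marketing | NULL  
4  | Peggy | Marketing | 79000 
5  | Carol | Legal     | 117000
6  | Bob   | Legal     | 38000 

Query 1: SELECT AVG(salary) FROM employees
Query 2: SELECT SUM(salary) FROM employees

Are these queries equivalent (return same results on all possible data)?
No, not equivalent

Query 1 returns: [(82600.0,)]
Query 2 returns: [(413000,)]

Reason: AVG vs SUM give different aggregate values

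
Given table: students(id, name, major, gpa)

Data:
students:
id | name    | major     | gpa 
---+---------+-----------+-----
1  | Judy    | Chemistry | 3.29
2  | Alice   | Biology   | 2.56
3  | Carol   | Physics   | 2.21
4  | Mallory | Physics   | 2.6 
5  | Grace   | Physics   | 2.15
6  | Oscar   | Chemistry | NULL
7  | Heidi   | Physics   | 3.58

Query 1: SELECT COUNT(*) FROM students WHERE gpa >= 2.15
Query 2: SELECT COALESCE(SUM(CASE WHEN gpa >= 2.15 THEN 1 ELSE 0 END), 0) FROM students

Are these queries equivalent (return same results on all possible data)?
Yes, equivalent

Both queries return: [(6,)]

Reason: COUNT with WHERE vs conditional SUM (COALESCE handles empty-table NULL)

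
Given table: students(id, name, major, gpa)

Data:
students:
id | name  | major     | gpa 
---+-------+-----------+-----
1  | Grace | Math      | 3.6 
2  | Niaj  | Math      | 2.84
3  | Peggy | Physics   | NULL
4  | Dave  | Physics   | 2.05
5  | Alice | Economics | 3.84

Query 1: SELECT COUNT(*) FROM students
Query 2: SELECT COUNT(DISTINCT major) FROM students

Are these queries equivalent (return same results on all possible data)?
No, not equivalent

Query 1 returns: [(5,)]
Query 2 returns: [(3,)]

Reason: COUNT(*) counts rows, COUNT(DISTINCT major) counts unique majors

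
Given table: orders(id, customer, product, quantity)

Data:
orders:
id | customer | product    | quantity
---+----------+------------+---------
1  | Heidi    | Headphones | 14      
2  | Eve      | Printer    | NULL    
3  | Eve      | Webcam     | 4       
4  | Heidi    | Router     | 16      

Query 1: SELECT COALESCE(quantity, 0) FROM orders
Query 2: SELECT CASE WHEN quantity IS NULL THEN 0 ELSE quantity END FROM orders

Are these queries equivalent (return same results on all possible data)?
Yes, equivalent

Both queries return: [(0,), (4,), (14,), (16,)]

Reason: COALESCE vs CASE for NULL handling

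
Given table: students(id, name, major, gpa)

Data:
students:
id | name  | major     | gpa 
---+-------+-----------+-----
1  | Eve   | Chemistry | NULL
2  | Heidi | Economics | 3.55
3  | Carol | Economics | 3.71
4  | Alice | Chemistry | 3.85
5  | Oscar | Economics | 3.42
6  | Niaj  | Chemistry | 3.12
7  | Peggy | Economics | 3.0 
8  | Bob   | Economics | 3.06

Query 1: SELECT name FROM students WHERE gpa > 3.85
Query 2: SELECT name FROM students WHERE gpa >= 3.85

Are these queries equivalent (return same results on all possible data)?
No, not equivalent

Query 1 returns: []
Query 2 returns: [('Alice',)]

Reason: > vs >= gives different results when gpa = 3.85 exists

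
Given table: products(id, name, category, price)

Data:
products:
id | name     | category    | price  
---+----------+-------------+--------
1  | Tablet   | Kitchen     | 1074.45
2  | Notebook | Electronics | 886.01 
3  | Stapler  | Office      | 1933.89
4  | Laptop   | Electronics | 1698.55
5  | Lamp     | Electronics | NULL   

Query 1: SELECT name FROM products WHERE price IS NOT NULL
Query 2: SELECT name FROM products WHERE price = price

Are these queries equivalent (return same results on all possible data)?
Yes, equivalent

Both queries return: [('Laptop',), ('Notebook',), ('Stapler',), ('Tablet',)]

Reason: IS NOT NULL vs self-equality (both exclude NULLs)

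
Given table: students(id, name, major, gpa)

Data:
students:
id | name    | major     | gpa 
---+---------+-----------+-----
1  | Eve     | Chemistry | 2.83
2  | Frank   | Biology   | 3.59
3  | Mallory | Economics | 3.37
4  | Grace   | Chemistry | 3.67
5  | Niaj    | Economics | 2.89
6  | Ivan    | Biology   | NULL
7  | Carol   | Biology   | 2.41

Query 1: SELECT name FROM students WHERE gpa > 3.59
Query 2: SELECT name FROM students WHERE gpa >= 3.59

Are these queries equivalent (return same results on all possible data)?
No, not equivalent

Query 1 returns: [('Grace',)]
Query 2 returns: [('Frank',), ('Grace',)]

Reason: > vs >= gives different results when gpa = 3.59 exists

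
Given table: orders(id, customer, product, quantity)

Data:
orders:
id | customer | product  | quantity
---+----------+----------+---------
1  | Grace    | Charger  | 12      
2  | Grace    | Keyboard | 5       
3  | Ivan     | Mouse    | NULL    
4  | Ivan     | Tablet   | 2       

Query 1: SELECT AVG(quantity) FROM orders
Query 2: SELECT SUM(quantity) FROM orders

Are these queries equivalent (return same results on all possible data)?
No, not equivalent

Query 1 returns: [(6.333333333333333,)]
Query 2 returns: [(19,)]

Reason: AVG vs SUM give different aggregate values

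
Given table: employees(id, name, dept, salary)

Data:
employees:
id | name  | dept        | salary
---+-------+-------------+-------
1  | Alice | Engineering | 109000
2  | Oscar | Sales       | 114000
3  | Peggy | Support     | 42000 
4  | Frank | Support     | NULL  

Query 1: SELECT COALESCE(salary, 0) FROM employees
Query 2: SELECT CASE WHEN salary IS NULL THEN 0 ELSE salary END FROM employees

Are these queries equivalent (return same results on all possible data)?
Yes, equivalent

Both queries return: [(0,), (42000,), (109000,), (114000,)]

Reason: COALESCE vs CASE for NULL handling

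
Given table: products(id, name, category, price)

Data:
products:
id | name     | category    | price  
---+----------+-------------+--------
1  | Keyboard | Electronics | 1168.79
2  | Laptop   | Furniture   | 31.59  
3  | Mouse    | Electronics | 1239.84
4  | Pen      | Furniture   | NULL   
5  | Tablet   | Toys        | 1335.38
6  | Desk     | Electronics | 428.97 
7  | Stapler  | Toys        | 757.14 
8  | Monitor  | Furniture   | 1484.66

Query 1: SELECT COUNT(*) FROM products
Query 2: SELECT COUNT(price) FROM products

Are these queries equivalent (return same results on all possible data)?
No, not equivalent

Query 1 returns: [(8,)]
Query 2 returns: [(7,)]

Reason: COUNT(*) includes NULLs, COUNT(column) excludes them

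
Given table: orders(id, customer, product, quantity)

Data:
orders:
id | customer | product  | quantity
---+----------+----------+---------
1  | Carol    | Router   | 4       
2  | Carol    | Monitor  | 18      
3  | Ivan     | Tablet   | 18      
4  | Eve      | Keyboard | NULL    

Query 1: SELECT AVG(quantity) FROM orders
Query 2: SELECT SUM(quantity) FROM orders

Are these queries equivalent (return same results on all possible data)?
No, not equivalent

Query 1 returns: [(13.333333333333334,)]
Query 2 returns: [(40,)]

Reason: AVG vs SUM give different aggregate values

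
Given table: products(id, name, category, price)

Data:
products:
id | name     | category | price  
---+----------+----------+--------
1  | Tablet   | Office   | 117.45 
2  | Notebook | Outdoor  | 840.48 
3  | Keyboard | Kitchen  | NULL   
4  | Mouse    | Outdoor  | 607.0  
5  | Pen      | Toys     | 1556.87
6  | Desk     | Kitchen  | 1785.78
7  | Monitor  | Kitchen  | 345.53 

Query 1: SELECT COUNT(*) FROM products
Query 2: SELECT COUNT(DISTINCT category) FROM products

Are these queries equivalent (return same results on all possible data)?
No, not equivalent

Query 1 returns: [(7,)]
Query 2 returns: [(4,)]

Reason: COUNT(*) counts rows, COUNT(DISTINCT category) counts unique categorys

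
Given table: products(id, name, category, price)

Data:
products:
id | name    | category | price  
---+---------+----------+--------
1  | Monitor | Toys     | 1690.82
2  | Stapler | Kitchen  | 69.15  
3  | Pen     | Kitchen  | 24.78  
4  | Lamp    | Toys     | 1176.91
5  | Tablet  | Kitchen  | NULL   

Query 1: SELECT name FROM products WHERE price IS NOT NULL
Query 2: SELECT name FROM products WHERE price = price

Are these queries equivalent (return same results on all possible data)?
Yes, equivalent

Both queries return: [('Lamp',), ('Monitor',), ('Pen',), ('Stapler',)]

Reason: IS NOT NULL vs self-equality (both exclude NULLs)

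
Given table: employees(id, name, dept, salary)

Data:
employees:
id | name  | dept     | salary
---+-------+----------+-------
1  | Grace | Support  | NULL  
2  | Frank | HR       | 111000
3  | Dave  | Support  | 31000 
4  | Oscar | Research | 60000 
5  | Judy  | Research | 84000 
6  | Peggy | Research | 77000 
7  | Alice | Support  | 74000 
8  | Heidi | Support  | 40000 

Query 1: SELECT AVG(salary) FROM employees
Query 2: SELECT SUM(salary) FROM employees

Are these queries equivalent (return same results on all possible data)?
No, not equivalent

Query 1 returns: [(68142.85714285714,)]
Query 2 returns: [(477000,)]

Reason: AVG vs SUM give different aggregate values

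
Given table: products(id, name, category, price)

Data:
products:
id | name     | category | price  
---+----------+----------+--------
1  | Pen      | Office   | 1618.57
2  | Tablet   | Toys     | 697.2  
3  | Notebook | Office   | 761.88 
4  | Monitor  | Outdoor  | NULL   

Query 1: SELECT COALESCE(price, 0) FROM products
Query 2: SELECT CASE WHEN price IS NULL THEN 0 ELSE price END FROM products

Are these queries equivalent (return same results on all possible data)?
Yes, equivalent

Both queries return: [(0,), (697.2,), (761.88,), (1618.57,)]

Reason: COALESCE vs CASE for NULL handling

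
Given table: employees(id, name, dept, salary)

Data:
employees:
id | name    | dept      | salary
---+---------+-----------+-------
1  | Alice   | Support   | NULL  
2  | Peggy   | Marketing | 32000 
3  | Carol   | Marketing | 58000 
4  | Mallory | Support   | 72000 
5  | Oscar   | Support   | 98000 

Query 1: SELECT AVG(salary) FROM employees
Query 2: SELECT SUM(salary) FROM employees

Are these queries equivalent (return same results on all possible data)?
No, not equivalent

Query 1 returns: [(65000.0,)]
Query 2 returns: [(260000,)]

Reason: AVG vs SUM give different aggregate values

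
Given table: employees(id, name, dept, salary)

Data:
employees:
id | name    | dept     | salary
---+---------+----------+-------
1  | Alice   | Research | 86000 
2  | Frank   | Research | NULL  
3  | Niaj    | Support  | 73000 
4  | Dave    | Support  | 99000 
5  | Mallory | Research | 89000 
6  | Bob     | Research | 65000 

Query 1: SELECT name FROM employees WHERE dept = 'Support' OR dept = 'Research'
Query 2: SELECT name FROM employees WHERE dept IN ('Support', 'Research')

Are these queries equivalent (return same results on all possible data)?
Yes, equivalent

Both queries return: [('Alice',), ('Bob',), ('Dave',), ('Frank',), ('Mallory',), ('Niaj',)]

Reason: OR vs IN are equivalent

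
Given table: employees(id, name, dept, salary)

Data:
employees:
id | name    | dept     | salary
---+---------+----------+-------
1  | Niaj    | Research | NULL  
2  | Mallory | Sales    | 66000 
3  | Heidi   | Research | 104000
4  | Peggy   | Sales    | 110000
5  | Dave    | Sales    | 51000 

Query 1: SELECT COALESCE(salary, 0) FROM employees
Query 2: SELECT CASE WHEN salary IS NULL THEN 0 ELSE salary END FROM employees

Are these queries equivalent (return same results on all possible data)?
Yes, equivalent

Both queries return: [(0,), (51000,), (66000,), (104000,), (110000,)]

Reason: COALESCE vs CASE for NULL handling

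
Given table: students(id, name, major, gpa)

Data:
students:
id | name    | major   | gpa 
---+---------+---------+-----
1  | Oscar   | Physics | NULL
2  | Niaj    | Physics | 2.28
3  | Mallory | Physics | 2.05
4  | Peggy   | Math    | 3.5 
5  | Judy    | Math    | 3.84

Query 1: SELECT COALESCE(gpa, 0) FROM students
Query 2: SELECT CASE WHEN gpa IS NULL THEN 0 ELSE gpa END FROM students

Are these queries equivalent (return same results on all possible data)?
Yes, equivalent

Both queries return: [(0,), (2.05,), (2.28,), (3.5,), (3.84,)]

Reason: COALESCE vs CASE for NULL handling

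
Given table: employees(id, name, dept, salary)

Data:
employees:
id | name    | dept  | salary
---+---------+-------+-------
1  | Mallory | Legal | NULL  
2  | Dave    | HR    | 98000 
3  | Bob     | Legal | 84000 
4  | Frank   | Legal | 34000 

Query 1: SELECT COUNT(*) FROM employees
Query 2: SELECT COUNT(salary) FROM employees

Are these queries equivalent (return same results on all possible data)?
No, not equivalent

Query 1 returns: [(4,)]
Query 2 returns: [(3,)]

Reason: COUNT(*) includes NULLs, COUNT(column) excludes them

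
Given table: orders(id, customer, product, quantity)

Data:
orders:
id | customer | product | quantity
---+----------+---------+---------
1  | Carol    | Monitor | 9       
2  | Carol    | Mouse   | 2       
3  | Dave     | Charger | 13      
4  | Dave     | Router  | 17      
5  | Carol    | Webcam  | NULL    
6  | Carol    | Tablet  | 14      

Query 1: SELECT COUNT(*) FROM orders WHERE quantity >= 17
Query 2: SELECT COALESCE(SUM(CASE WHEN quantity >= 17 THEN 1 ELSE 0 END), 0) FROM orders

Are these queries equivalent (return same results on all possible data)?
Yes, equivalent

Both queries return: [(1,)]

Reason: COUNT with WHERE vs conditional SUM (COALESCE handles empty-table NULL)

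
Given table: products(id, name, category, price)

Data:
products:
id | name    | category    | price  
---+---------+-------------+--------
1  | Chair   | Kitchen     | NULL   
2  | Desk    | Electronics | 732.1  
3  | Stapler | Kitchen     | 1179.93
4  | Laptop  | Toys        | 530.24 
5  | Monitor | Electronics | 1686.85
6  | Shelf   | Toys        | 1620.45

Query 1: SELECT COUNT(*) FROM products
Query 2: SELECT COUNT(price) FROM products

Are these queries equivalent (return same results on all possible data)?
No, not equivalent

Query 1 returns: [(6,)]
Query 2 returns: [(5,)]

Reason: COUNT(*) includes NULLs, COUNT(column) excludes them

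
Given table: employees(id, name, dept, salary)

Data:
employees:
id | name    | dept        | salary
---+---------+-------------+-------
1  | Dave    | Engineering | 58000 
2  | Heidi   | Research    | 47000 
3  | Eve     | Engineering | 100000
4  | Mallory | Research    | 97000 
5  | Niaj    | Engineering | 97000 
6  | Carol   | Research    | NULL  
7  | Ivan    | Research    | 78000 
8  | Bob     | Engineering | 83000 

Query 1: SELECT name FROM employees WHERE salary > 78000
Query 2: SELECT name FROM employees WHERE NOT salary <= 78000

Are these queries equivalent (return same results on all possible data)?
Yes, equivalent

Both queries return: [('Bob',), ('Eve',), ('Mallory',), ('Niaj',)]

Reason: Both filter salary > 78000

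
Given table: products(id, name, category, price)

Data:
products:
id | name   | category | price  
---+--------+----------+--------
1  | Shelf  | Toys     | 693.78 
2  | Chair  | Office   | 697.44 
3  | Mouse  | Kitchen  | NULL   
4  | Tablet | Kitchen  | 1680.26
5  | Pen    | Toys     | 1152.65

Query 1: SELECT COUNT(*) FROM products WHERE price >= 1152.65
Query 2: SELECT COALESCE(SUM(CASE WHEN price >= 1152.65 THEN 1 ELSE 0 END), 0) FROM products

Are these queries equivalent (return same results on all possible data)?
Yes, equivalent

Both queries return: [(2,)]

Reason: COUNT with WHERE vs conditional SUM (COALESCE handles empty-table NULL)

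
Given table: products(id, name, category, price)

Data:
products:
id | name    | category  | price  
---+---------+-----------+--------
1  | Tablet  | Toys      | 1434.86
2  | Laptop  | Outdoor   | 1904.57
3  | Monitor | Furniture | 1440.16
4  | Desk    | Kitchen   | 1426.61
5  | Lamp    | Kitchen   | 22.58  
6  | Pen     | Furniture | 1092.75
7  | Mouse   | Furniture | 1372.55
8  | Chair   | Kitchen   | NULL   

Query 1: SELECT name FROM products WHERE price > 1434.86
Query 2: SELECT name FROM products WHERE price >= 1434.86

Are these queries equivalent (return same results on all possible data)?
No, not equivalent

Query 1 returns: [('Laptop',), ('Monitor',)]
Query 2 returns: [('Tablet',), ('Laptop',), ('Monitor',)]

Reason: > vs >= gives different results when price = 1434.86 exists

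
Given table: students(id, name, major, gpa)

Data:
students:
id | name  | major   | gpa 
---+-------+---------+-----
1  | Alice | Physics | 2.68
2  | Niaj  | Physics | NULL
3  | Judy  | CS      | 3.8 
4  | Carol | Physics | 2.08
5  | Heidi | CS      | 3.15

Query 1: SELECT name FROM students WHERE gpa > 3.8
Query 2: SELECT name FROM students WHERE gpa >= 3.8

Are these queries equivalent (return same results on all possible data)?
No, not equivalent

Query 1 returns: []
Query 2 returns: [('Judy',)]

Reason: > vs >= gives different results when gpa = 3.8 exists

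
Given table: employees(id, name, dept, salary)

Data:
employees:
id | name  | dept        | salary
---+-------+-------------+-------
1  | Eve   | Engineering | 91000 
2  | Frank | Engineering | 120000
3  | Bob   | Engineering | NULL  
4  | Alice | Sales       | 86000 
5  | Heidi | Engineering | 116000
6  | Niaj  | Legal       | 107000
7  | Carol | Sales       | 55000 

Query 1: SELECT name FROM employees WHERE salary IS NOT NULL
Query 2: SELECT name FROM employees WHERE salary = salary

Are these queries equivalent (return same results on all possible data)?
Yes, equivalent

Both queries return: [('Alice',), ('Carol',), ('Eve',), ('Frank',), ('Heidi',), ('Niaj',)]

Reason: IS NOT NULL vs self-equality (both exclude NULLs)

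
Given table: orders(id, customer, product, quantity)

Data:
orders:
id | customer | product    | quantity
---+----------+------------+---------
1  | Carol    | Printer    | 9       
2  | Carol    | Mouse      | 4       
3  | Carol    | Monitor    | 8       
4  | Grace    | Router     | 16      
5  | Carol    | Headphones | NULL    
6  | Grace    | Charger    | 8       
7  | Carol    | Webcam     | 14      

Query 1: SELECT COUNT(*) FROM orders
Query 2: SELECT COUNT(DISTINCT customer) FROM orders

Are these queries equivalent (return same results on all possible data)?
No, not equivalent

Query 1 returns: [(7,)]
Query 2 returns: [(2,)]

Reason: COUNT(*) counts rows, COUNT(DISTINCT customer) counts unique customers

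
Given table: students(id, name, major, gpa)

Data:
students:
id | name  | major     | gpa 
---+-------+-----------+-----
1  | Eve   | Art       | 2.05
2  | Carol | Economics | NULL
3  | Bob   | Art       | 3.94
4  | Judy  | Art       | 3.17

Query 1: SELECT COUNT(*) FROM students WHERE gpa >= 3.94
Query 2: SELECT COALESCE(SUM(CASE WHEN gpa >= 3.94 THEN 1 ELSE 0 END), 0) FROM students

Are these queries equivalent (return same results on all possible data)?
Yes, equivalent

Both queries return: [(1,)]

Reason: COUNT with WHERE vs conditional SUM (COALESCE handles empty-table NULL)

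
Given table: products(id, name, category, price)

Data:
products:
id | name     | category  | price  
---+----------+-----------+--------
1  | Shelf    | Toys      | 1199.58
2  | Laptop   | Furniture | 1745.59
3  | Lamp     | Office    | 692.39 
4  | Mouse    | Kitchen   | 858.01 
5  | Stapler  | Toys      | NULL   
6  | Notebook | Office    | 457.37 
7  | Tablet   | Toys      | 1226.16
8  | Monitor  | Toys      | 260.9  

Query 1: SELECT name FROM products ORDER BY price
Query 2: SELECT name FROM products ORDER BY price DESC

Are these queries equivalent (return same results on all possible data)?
No, not equivalent

Query 1 returns: [('Stapler',), ('Monitor',), ('Notebook',), ('Lamp',), ('Mouse',), ('Shelf',), ('Tablet',), ('Laptop',)]
Query 2 returns: [('Laptop',), ('Tablet',), ('Shelf',), ('Mouse',), ('Lamp',), ('Notebook',), ('Monitor',), ('Stapler',)]

Reason: ASC vs DESC gives opposite ordering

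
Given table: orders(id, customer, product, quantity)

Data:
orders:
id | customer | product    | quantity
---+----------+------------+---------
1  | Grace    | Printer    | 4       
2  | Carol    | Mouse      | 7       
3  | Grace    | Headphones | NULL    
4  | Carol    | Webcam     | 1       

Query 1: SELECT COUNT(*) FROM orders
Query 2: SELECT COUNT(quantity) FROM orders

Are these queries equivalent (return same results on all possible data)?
No, not equivalent

Query 1 returns: [(4,)]
Query 2 returns: [(3,)]

Reason: COUNT(*) includes NULLs, COUNT(column) excludes them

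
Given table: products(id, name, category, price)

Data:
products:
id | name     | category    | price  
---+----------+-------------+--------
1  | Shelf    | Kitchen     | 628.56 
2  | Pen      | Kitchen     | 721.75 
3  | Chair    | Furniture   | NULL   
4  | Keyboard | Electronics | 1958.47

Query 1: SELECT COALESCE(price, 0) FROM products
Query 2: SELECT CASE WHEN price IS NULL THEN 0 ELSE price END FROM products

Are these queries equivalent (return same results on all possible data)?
Yes, equivalent

Both queries return: [(0,), (628.56,), (721.75,), (1958.47,)]

Reason: COALESCE vs CASE for NULL handling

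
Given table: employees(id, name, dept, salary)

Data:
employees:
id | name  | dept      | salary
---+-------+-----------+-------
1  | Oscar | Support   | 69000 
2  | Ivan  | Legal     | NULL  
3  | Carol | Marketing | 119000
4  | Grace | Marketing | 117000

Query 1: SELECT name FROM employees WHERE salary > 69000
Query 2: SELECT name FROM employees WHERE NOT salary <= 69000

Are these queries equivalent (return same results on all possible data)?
Yes, equivalent

Both queries return: [('Carol',), ('Grace',)]

Reason: Both filter salary > 69000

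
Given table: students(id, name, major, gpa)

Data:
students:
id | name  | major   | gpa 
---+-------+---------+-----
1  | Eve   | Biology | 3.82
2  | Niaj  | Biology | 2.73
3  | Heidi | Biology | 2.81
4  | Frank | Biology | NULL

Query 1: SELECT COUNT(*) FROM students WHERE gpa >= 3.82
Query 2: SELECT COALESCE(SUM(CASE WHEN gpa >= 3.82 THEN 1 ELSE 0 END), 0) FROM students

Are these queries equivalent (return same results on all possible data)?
Yes, equivalent

Both queries return: [(1,)]

Reason: COUNT with WHERE vs conditional SUM (COALESCE handles empty-table NULL)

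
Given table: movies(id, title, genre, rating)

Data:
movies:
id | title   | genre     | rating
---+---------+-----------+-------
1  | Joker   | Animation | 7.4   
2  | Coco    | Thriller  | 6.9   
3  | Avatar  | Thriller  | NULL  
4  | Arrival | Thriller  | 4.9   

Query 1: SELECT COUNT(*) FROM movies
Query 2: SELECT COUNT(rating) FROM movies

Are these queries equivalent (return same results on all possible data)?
No, not equivalent

Query 1 returns: [(4,)]
Query 2 returns: [(3,)]

Reason: COUNT(*) includes NULLs, COUNT(column) excludes them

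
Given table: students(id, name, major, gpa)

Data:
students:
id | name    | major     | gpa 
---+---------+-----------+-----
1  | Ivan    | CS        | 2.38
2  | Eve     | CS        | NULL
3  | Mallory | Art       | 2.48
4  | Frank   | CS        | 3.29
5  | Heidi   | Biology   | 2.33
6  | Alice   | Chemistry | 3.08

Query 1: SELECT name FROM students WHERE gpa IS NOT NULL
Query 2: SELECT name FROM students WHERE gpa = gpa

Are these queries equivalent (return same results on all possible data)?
Yes, equivalent

Both queries return: [('Alice',), ('Frank',), ('Heidi',), ('Ivan',), ('Mallory',)]

Reason: IS NOT NULL vs self-equality (both exclude NULLs)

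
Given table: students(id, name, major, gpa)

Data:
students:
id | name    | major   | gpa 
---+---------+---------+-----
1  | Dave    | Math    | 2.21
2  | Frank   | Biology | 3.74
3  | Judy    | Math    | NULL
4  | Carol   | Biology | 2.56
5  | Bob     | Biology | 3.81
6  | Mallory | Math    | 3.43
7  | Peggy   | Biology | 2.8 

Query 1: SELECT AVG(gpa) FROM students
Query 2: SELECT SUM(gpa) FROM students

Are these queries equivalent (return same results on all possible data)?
No, not equivalent

Query 1 returns: [(3.091666666666667,)]
Query 2 returns: [(18.55,)]

Reason: AVG vs SUM give different aggregate values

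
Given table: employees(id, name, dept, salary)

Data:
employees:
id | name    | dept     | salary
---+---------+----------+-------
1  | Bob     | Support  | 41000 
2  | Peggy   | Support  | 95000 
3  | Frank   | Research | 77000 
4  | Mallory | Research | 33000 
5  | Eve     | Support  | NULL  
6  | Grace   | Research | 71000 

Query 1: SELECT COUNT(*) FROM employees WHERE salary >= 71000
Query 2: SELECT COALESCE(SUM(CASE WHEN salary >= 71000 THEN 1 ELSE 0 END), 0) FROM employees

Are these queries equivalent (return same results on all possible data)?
Yes, equivalent

Both queries return: [(3,)]

Reason: COUNT with WHERE vs conditional SUM (COALESCE handles empty-table NULL)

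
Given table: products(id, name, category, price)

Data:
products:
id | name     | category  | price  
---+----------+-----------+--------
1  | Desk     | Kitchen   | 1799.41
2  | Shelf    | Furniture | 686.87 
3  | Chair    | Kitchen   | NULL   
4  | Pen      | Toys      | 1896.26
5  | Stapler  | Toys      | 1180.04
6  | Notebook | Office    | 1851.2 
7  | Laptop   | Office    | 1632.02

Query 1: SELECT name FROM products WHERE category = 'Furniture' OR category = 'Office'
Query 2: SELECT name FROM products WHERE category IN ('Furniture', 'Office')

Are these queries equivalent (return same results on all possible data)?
Yes, equivalent

Both queries return: [('Laptop',), ('Notebook',), ('Shelf',)]

Reason: OR vs IN are equivalent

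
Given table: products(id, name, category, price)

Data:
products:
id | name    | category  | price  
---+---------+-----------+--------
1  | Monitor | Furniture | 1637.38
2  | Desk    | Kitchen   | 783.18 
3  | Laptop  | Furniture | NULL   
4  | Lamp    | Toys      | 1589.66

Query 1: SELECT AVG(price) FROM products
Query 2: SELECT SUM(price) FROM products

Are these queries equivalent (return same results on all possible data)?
No, not equivalent

Query 1 returns: [(1336.74,)]
Query 2 returns: [(4010.2200000000003,)]

Reason: AVG vs SUM give different aggregate values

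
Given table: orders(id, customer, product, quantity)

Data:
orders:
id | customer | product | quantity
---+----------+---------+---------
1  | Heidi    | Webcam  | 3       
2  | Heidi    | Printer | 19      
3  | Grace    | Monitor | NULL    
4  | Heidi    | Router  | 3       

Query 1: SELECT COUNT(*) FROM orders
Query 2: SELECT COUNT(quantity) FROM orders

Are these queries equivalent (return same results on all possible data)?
No, not equivalent

Query 1 returns: [(4,)]
Query 2 returns: [(3,)]

Reason: COUNT(*) includes NULLs, COUNT(column) excludes them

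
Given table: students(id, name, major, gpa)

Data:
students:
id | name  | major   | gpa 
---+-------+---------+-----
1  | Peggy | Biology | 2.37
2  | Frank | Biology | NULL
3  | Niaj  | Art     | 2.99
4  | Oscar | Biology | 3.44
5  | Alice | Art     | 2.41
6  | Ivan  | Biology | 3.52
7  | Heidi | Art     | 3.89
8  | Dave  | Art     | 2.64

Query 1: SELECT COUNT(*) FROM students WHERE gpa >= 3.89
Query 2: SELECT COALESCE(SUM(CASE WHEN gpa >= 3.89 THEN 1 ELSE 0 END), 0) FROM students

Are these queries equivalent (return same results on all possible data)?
Yes, equivalent

Both queries return: [(1,)]

Reason: COUNT with WHERE vs conditional SUM (COALESCE handles empty-table NULL)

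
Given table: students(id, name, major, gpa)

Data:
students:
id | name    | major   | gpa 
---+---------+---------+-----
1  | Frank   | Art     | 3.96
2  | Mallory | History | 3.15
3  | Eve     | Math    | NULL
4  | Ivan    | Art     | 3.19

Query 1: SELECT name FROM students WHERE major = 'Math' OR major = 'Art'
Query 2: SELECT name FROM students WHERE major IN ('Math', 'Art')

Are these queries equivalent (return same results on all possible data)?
Yes, equivalent

Both queries return: [('Eve',), ('Frank',), ('Ivan',)]

Reason: OR vs IN are equivalent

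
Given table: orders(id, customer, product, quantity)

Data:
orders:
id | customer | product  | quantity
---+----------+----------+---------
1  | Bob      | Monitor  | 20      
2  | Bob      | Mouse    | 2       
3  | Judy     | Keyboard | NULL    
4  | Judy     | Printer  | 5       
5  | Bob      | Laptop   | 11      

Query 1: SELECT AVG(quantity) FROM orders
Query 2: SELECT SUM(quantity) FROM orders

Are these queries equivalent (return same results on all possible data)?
No, not equivalent

Query 1 returns: [(9.5,)]
Query 2 returns: [(38,)]

Reason: AVG vs SUM give different aggregate values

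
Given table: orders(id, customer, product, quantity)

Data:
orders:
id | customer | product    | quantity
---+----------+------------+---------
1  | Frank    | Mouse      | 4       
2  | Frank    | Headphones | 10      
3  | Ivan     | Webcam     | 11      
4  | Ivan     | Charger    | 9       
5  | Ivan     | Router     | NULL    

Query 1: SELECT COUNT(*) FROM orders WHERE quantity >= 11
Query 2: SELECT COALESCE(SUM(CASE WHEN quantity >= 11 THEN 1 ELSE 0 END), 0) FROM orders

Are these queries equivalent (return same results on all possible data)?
Yes, equivalent

Both queries return: [(1,)]

Reason: COUNT with WHERE vs conditional SUM (COALESCE handles empty-table NULL)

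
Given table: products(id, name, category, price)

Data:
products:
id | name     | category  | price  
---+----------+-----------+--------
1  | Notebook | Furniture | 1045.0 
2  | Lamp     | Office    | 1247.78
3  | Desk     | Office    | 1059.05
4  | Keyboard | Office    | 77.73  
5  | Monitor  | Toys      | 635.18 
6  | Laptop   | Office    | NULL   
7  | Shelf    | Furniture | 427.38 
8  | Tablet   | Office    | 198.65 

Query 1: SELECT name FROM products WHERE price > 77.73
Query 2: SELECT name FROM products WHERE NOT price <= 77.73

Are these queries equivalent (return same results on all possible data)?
Yes, equivalent

Both queries return: [('Desk',), ('Lamp',), ('Monitor',), ('Notebook',), ('Shelf',), ('Tablet',)]

Reason: Both filter price > 77.73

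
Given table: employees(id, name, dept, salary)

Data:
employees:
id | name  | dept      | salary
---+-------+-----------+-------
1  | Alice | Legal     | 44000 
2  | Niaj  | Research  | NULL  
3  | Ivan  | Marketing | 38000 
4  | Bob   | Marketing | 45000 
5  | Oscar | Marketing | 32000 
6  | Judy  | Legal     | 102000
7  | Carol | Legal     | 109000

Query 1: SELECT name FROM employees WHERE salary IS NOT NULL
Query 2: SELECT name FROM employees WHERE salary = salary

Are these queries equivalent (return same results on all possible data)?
Yes, equivalent

Both queries return: [('Alice',), ('Bob',), ('Carol',), ('Ivan',), ('Judy',), ('Oscar',)]

Reason: IS NOT NULL vs self-equality (both exclude NULLs)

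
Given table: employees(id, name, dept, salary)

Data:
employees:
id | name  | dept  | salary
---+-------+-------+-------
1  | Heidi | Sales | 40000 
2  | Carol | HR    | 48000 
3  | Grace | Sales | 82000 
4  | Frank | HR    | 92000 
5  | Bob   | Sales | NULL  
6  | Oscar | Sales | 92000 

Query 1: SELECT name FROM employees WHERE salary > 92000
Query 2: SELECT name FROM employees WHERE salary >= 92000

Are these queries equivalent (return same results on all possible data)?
No, not equivalent

Query 1 returns: []
Query 2 returns: [('Frank',), ('Oscar',)]

Reason: > vs >= gives different results when salary = 92000 exists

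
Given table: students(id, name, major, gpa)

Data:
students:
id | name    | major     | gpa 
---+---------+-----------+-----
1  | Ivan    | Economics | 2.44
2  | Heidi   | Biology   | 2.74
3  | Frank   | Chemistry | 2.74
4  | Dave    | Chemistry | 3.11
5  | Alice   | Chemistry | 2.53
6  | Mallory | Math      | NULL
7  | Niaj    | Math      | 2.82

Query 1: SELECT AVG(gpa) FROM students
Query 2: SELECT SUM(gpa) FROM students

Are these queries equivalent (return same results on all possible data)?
No, not equivalent

Query 1 returns: [(2.73,)]
Query 2 returns: [(16.38,)]

Reason: AVG vs SUM give different aggregate values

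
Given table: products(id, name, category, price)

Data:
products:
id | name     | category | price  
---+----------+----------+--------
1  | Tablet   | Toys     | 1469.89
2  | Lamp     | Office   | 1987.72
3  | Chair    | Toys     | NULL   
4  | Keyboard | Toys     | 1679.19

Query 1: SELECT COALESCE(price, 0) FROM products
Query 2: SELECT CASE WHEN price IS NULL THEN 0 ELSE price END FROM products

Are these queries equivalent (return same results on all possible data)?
Yes, equivalent

Both queries return: [(0,), (1469.89,), (1679.19,), (1987.72,)]

Reason: COALESCE vs CASE for NULL handling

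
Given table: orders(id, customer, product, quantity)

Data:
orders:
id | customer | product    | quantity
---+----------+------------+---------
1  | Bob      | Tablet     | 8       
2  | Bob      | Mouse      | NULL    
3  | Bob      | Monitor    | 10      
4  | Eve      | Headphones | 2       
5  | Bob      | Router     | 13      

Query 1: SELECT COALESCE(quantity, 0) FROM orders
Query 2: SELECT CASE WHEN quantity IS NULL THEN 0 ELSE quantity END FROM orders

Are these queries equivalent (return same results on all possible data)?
Yes, equivalent

Both queries return: [(0,), (2,), (8,), (10,), (13,)]

Reason: COALESCE vs CASE for NULL handling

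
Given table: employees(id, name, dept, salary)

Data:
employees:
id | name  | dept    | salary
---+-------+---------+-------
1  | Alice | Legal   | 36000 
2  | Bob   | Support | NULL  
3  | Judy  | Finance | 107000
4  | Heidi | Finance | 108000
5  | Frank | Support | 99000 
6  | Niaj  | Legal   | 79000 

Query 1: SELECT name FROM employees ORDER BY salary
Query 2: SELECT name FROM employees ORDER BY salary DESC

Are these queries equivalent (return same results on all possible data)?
No, not equivalent

Query 1 returns: [('Bob',), ('Alice',), ('Niaj',), ('Frank',), ('Judy',), ('Heidi',)]
Query 2 returns: [('Heidi',), ('Judy',), ('Frank',), ('Niaj',), ('Alice',), ('Bob',)]

Reason: ASC vs DESC gives opposite ordering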